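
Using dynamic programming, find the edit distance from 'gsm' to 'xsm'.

Let D[i][j] be the edit distance between the first i characters of 'gsm' and the first j characters of 'xsm', with D[i][0] = i, D[0][j] = j, and D[i][j] = D[i-1][j-1] if the characters match, else 1 + min(D[i-1][j], D[i][j-1], D[i-1][j-1]). Filling the table (rows: prefixes of 'gsm', columns: prefixes of 'xsm'):
     ε  x  s  m
  ε  0  1  2  3
  g  1  1  2  3
  s  2  2  1  2
  m  3  3  2  1
The bottom-right entry gives D[3][3] = 1, so no sequence of fewer than 1 edit works. Backtracking through the table gives one optimal edit sequence (1 edit):
  gsm → xsm (sub g→x @1)
Edit distance = 1.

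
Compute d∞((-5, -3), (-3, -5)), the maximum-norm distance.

max(|x_i - y_i|) = max(|-5 - (-3)|, |-3 - (-5)|) = max(2, 2) = 2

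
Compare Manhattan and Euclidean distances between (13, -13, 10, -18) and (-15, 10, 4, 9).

L1 = |13 - (-15)| + |-13 - 10| + |10 - 4| + |-18 - 9| = 28 + 23 + 6 + 27 = 84
L2 = √(28² + 23² + 6² + 27²) = √2078 ≈ 45.5851
L1 ≥ L2 always (equality iff movement is along one axis); L1 > L2 here.
Ratio L1/L2 = 84/√2078 ≈ 1.8427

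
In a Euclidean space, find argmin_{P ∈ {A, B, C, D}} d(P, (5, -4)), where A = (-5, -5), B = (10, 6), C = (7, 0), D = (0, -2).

Distances: d(A) ≈ 10.0499, d(B) ≈ 11.1803, d(C) ≈ 4.4721, d(D) ≈ 5.3852. Nearest: C = (7, 0) with distance 4.4721.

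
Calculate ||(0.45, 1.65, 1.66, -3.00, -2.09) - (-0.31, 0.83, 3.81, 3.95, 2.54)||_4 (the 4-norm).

(Σ|x_i - y_i|^4)^(1/4) = (|0.45 - (-0.31)|^4 + |1.65 - 0.83|^4 + |1.66 - 3.81|^4 + |-3 - 3.95|^4 + |-2.09 - 2.54|^4)^(1/4)
= (0.76^4 + 0.82^4 + 2.15^4 + 6.95^4 + 4.63^4)^(1/4) ≈ (0.3336 + 0.4521 + 21.3675 + 2333.1315 + 459.5407)^(1/4) = (2814.8254)^(1/4) ≈ 7.2839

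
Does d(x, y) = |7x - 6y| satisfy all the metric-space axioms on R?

No. d fails symmetry: d(2, 5) = |7·2 - 6·5| = |-16| = 16, but d(5, 2) = |7·5 - 6·2| = |23| = 23. Since 16 ≠ 23, d(x,y) ≠ d(y,x) in general.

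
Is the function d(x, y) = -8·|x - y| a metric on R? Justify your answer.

No. With c = -8 < 0, d fails non-negativity: d(5, 10) = -8·|5 - 10| = -8·5 = -40 < 0.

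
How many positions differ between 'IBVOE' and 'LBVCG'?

Differing positions: 1, 4, 5. Hamming distance = 3.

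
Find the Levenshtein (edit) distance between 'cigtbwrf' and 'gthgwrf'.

Let D[i][j] be the edit distance between the first i characters of 'cigtbwrf' and the first j characters of 'gthgwrf', with D[i][0] = i, D[0][j] = j, and D[i][j] = D[i-1][j-1] if the characters match, else 1 + min(D[i-1][j], D[i][j-1], D[i-1][j-1]). Filling the table (rows: prefixes of 'cigtbwrf', columns: prefixes of 'gthgwrf'):
     ε  g  t  h  g  w  r  f
  ε  0  1  2  3  4  5  6  7
  c  1  1  2  3  4  5  6  7
  i  2  2  2  3  4  5  6  7
  g  3  2  3  3  3  4  5  6
  t  4  3  2  3  4  4  5  6
  b  5  4  3  3  4  5  5  6
  w  6  5  4  4  4  4  5  6
  r  7  6  5  5  5  5  4  5
  f  8  7  6  6  6  6  5  4
The bottom-right entry gives D[8][7] = 4, so no sequence of fewer than 4 edits works. Backtracking through the table gives one optimal edit sequence (4 edits):
  cigtbwrf → igtbwrf (del c @1)
  igtbwrf → gtbwrf (del i @1)
  gtbwrf → gthbwrf (ins h @3)
  gthbwrf → gthgwrf (sub b→g @4)
Edit distance = 4.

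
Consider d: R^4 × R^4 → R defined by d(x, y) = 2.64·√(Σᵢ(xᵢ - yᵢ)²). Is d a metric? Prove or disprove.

Yes. The L2 (Euclidean) norm induces a metric on R^4, and multiplying a metric by a positive constant 2.64 > 0 preserves all four axioms: non-negativity (2.64·||x-y|| ≥ 0), identity (2.64·||x-y|| = 0 ⟺ ||x-y|| = 0 ⟺ x = y), symmetry (||x-y|| = ||y-x||), and the triangle inequality (2.64·||x-z|| ≤ 2.64·||x-y|| + 2.64·||y-z||). So d is a metric.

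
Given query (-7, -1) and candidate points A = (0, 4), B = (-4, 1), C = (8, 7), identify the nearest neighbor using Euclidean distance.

Distances: d(A) ≈ 8.6023, d(B) ≈ 3.6056, d(C) = 17. Nearest: B = (-4, 1) with distance 3.6056.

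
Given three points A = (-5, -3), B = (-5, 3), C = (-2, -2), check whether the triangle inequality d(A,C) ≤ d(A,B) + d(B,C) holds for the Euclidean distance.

d(A,B) = √(0² + 6²) = √36 = 6, d(B,C) = √(3² + 5²) = √34 ≈ 5.831, d(A,C) = √(3² + 1²) = √10 ≈ 3.1623.
d(A,C) ≈ 3.1623 ≤ 6 + 5.831 = 11.831. Triangle inequality is satisfied.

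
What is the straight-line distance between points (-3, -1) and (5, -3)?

√(Σ(x_i - y_i)²) = √((-3 - 5)² + (-1 - (-3))²)
= √((-8)² + 2²) = √(64 + 4) = √68 ≈ 8.2462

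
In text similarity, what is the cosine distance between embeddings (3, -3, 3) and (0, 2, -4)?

With u = (3, -3, 3), v = (0, 2, -4):
u·v = 3·0 + (-3)·2 + 3·(-4) = 0 + (-6) + (-12) = -18.
|u| = √(3² + (-3)² + 3²) = √27, |v| = √(0² + 2² + (-4)²) = √20, so |u||v| = √(27·20) = √540.
cos θ = (u·v)/(|u||v|) = -18/√540 ≈ -0.7746
Cosine distance = 1 - cos θ ≈ 1 - (-0.7746) = 1.7746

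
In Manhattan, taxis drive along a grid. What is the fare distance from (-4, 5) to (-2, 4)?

Σ|x_i - y_i| = |-4 - (-2)| + |5 - 4| = 2 + 1 = 3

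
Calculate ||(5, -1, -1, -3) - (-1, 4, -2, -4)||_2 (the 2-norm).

(Σ|x_i - y_i|^2)^(1/2) = (|5 - (-1)|^2 + |-1 - 4|^2 + |-1 - (-2)|^2 + |-3 - (-4)|^2)^(1/2)
= (6^2 + 5^2 + 1^2 + 1^2)^(1/2) = (36 + 25 + 1 + 1)^(1/2) = (63)^(1/2) ≈ 7.9373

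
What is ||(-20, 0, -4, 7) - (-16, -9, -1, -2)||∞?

max(|x_i - y_i|) = max(|-20 - (-16)|, |0 - (-9)|, |-4 - (-1)|, |7 - (-2)|) = max(4, 9, 3, 9) = 9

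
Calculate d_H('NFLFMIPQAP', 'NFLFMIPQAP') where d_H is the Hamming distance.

Differing positions: none. Hamming distance = 0.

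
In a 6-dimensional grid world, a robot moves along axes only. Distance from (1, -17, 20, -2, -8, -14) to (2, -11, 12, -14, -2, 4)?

Σ|x_i - y_i| = |1 - 2| + |-17 - (-11)| + |20 - 12| + |-2 - (-14)| + |-8 - (-2)| + |-14 - 4| = 1 + 6 + 8 + 12 + 6 + 18 = 51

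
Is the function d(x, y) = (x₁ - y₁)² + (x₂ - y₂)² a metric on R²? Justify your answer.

No. The squared Euclidean distance fails the triangle inequality. Counterexample: x = (0, 0), y = (1, 3), z = (2, 6). d(x,z) = 2² + 6² = 40, but d(x,y) + d(y,z) = (1² + 3²) + (1² + 3²) = 10 + 10 = 20. Since 40 > 20, the triangle inequality is violated. (Note: √d, the ordinary Euclidean distance, IS a metric.)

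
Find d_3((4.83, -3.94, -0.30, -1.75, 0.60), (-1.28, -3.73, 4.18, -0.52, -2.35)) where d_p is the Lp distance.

(Σ|x_i - y_i|^3)^(1/3) = (|4.83 - (-1.28)|^3 + |-3.94 - (-3.73)|^3 + |-0.3 - 4.18|^3 + |-1.75 - (-0.52)|^3 + |0.6 - (-2.35)|^3)^(1/3)
= (6.11^3 + 0.21^3 + 4.48^3 + 1.23^3 + 2.95^3)^(1/3) ≈ (228.0991 + 0.0093 + 89.9154 + 1.8609 + 25.6724)^(1/3) = (345.5571)^(1/3) ≈ 7.0174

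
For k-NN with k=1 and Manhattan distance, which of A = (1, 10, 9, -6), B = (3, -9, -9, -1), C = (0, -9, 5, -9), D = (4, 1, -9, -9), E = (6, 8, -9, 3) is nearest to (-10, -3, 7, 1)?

Distances: d(A) = 33, d(B) = 37, d(C) = 28, d(D) = 44, d(E) = 45. Nearest: C = (0, -9, 5, -9) with distance 28.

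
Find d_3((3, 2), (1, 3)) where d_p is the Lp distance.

(Σ|x_i - y_i|^3)^(1/3) = (|3 - 1|^3 + |2 - 3|^3)^(1/3)
= (2^3 + 1^3)^(1/3) = (8 + 1)^(1/3) = (9)^(1/3) ≈ 2.0801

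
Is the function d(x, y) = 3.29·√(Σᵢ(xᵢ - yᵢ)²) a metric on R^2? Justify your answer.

Yes. The L2 (Euclidean) norm induces a metric on R^2, and multiplying a metric by a positive constant 3.29 > 0 preserves all four axioms: non-negativity (3.29·||x-y|| ≥ 0), identity (3.29·||x-y|| = 0 ⟺ ||x-y|| = 0 ⟺ x = y), symmetry (||x-y|| = ||y-x||), and the triangle inequality (3.29·||x-z|| ≤ 3.29·||x-y|| + 3.29·||y-z||). So d is a metric.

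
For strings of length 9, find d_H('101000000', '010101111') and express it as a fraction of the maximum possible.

Differing positions: 1, 2, 3, 4, 6, 7, 8, 9. Hamming distance = 8. The maximum possible Hamming distance for length-9 strings is 9, so d_H/9 = 8/9 ≈ 0.8889.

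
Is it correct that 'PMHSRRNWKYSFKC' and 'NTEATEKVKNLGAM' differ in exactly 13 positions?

Differing positions: 1, 2, 3, 4, 5, 6, 7, 8, 10, 11, 12, 13, 14. Hamming distance = 13, so the claim is true.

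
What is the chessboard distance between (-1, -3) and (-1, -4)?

max(|x_i - y_i|) = max(|-1 - (-1)|, |-3 - (-4)|) = max(0, 1) = 1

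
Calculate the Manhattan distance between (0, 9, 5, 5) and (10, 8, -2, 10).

Σ|x_i - y_i| = |0 - 10| + |9 - 8| + |5 - (-2)| + |5 - 10| = 10 + 1 + 7 + 5 = 23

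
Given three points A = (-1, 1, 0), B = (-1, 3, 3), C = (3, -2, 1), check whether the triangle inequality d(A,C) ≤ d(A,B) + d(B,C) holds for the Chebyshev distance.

d(A,B) = max(0, 2, 3) = 3, d(B,C) = max(4, 5, 2) = 5, d(A,C) = max(4, 3, 1) = 4.
d(A,C) = 4 ≤ 3 + 5 = 8. Triangle inequality is satisfied.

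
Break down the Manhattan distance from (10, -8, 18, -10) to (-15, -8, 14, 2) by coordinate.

Σ|x_i - y_i| = |10 - (-15)| + |-8 - (-8)| + |18 - 14| + |-10 - 2| = 25 + 0 + 4 + 12 = 41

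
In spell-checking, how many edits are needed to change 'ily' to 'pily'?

Let D[i][j] be the edit distance between the first i characters of 'ily' and the first j characters of 'pily', with D[i][0] = i, D[0][j] = j, and D[i][j] = D[i-1][j-1] if the characters match, else 1 + min(D[i-1][j], D[i][j-1], D[i-1][j-1]). Filling the table (rows: prefixes of 'ily', columns: prefixes of 'pily'):
     ε  p  i  l  y
  ε  0  1  2  3  4
  i  1  1  1  2  3
  l  2  2  2  1  2
  y  3  3  3  2  1
The bottom-right entry gives D[3][4] = 1, so no sequence of fewer than 1 edit works. Backtracking through the table gives one optimal edit sequence (1 edit):
  ily → pily (ins p @1)
Edit distance = 1.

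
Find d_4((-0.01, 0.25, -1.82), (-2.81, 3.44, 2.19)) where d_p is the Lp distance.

(Σ|x_i - y_i|^4)^(1/4) = (|-0.01 - (-2.81)|^4 + |0.25 - 3.44|^4 + |-1.82 - 2.19|^4)^(1/4)
= (2.8^4 + 3.19^4 + 4.01^4)^(1/4) ≈ (61.4656 + 103.553 + 258.5696)^(1/4) = (423.5882)^(1/4) ≈ 4.5367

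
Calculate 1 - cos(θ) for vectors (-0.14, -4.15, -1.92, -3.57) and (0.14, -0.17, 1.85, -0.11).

With u = (-0.14, -4.15, -1.92, -3.57), v = (0.14, -0.17, 1.85, -0.11):
u·v = (-0.14)·0.14 + (-4.15)·(-0.17) + (-1.92)·1.85 + (-3.57)·(-0.11) = (-0.0196) + 0.7055 + (-3.552) + 0.3927 = -2.4734.
|u| = √((-0.14)² + (-4.15)² + (-1.92)² + (-3.57)²) = √(0.0196 + 17.2225 + 3.6864 + 12.7449) = √33.6734, |v| = √(0.14² + (-0.17)² + 1.85² + (-0.11)²) = √(0.0196 + 0.0289 + 3.4225 + 0.0121) = √3.4831.
cos θ = (u·v)/(|u||v|) = -2.4734/(√33.6734·√3.4831) ≈ -0.2284
Cosine distance = 1 - cos θ ≈ 1 - (-0.2284) = 1.2284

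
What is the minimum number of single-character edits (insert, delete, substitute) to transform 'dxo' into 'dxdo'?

Let D[i][j] be the edit distance between the first i characters of 'dxo' and the first j characters of 'dxdo', with D[i][0] = i, D[0][j] = j, and D[i][j] = D[i-1][j-1] if the characters match, else 1 + min(D[i-1][j], D[i][j-1], D[i-1][j-1]). Filling the table (rows: prefixes of 'dxo', columns: prefixes of 'dxdo'):
     ε  d  x  d  o
  ε  0  1  2  3  4
  d  1  0  1  2  3
  x  2  1  0  1  2
  o  3  2  1  1  1
The bottom-right entry gives D[3][4] = 1, so no sequence of fewer than 1 edit works. Backtracking through the table gives one optimal edit sequence (1 edit):
  dxo → dxdo (ins d @3)
Edit distance = 1.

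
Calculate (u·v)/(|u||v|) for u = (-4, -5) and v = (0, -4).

With u = (-4, -5), v = (0, -4):
u·v = (-4)·0 + (-5)·(-4) = 0 + 20 = 20.
|u| = √((-4)² + (-5)²) = √41, |v| = √(0² + (-4)²) = √16, so |u||v| = √(41·16) = √656.
cos θ = (u·v)/(|u||v|) = 20/√656 ≈ 0.7809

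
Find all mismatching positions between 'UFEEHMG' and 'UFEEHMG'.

Differing positions: none. Hamming distance = 0.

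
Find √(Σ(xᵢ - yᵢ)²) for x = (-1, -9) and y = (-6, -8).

√(Σ(x_i - y_i)²) = √((-1 - (-6))² + (-9 - (-8))²)
= √(5² + (-1)²) = √(25 + 1) = √26 ≈ 5.099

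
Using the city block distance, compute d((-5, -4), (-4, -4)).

Σ|x_i - y_i| = |-5 - (-4)| + |-4 - (-4)| = 1 + 0 = 1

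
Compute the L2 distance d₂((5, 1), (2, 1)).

√(Σ(x_i - y_i)²) = √((5 - 2)² + (1 - 1)²)
= √(3² + 0²) = √(9 + 0) = √9 = 3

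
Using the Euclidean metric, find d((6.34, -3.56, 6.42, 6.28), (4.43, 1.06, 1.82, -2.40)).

√(Σ(x_i - y_i)²) = √((6.34 - 4.43)² + (-3.56 - 1.06)² + (6.42 - 1.82)² + (6.28 - (-2.4))²)
= √(1.91² + (-4.62)² + 4.6² + 8.68²) = √(3.6481 + 21.3444 + 21.16 + 75.3424) = √121.4949 ≈ 11.0225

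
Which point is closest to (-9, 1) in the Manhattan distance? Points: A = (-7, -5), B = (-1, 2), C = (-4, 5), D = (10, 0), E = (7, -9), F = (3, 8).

Distances: d(A) = 8, d(B) = 9, d(C) = 9, d(D) = 20, d(E) = 26, d(F) = 19. Nearest: A = (-7, -5) with distance 8.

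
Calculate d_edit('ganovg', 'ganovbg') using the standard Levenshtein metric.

Let D[i][j] be the edit distance between the first i characters of 'ganovg' and the first j characters of 'ganovbg', with D[i][0] = i, D[0][j] = j, and D[i][j] = D[i-1][j-1] if the characters match, else 1 + min(D[i-1][j], D[i][j-1], D[i-1][j-1]). Filling the table (rows: prefixes of 'ganovg', columns: prefixes of 'ganovbg'):
     ε  g  a  n  o  v  b  g
  ε  0  1  2  3  4  5  6  7
  g  1  0  1  2  3  4  5  6
  a  2  1  0  1  2  3  4  5
  n  3  2  1  0  1  2  3  4
  o  4  3  2  1  0  1  2  3
  v  5  4  3  2  1  0  1  2
  g  6  5  4  3  2  1  1  1
The bottom-right entry gives D[6][7] = 1, so no sequence of fewer than 1 edit works. Backtracking through the table gives one optimal edit sequence (1 edit):
  ganovg → ganovbg (ins b @6)
Edit distance = 1.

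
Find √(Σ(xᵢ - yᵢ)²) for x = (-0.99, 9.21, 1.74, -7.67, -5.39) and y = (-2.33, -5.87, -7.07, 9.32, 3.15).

√(Σ(x_i - y_i)²) = √((-0.99 - (-2.33))² + (9.21 - (-5.87))² + (1.74 - (-7.07))² + (-7.67 - 9.32)² + (-5.39 - 3.15)²)
= √(1.34² + 15.08² + 8.81² + (-16.99)² + (-8.54)²) = √(1.7956 + 227.4064 + 77.6161 + 288.6601 + 72.9316) = √668.4098 ≈ 25.8536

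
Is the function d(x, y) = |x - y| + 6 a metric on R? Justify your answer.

No. d fails identity of indiscernibles (specifically d(x,x) = 0): d(-7, -7) = |-7 - (-7)| + 6 = 0 + 6 = 6 ≠ 0.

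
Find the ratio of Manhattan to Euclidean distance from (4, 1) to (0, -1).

L1 = |4 - 0| + |1 - (-1)| = 4 + 2 = 6
L2 = √(4² + 2²) = √20 ≈ 4.4721
L1 ≥ L2 always (equality iff movement is along one axis); L1 > L2 here.
Ratio L1/L2 = 6/√20 ≈ 1.3416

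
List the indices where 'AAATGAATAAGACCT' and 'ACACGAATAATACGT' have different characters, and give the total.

Differing positions: 2, 4, 11, 14. Hamming distance = 4.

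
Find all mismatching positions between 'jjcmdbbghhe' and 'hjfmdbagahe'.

Differing positions: 1, 3, 7, 9. Hamming distance = 4.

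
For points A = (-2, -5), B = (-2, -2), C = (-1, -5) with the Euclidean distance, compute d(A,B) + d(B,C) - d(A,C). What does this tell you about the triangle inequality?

d(A,B) = √(0² + 3²) = √9 = 3, d(B,C) = √(1² + 3²) = √10 ≈ 3.1623, d(A,C) = √(1² + 0²) = √1 = 1.
d(A,B) + d(B,C) - d(A,C) = 3 + 3.1623 - 1 = 6.1623 - 1 = 5.1623 (to 4 decimal places). This is ≥ 0, so the triangle inequality holds for these points.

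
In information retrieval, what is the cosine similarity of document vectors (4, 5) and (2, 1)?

With u = (4, 5), v = (2, 1):
u·v = 4·2 + 5·1 = 8 + 5 = 13.
|u| = √(4² + 5²) = √41, |v| = √(2² + 1²) = √5, so |u||v| = √(41·5) = √205.
cos θ = (u·v)/(|u||v|) = 13/√205 ≈ 0.908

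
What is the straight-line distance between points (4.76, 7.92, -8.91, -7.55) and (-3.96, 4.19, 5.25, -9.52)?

√(Σ(x_i - y_i)²) = √((4.76 - (-3.96))² + (7.92 - 4.19)² + (-8.91 - 5.25)² + (-7.55 - (-9.52))²)
= √(8.72² + 3.73² + (-14.16)² + 1.97²) = √(76.0384 + 13.9129 + 200.5056 + 3.8809) = √294.3378 ≈ 17.1563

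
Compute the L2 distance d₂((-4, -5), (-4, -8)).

√(Σ(x_i - y_i)²) = √((-4 - (-4))² + (-5 - (-8))²)
= √(0² + 3²) = √(0 + 9) = √9 = 3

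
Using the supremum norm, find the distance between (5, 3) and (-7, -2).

max(|x_i - y_i|) = max(|5 - (-7)|, |3 - (-2)|) = max(12, 5) = 12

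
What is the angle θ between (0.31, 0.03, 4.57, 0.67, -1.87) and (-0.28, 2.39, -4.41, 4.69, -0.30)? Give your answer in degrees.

With u = (0.31, 0.03, 4.57, 0.67, -1.87), v = (-0.28, 2.39, -4.41, 4.69, -0.30):
u·v = 0.31·(-0.28) + 0.03·2.39 + 4.57·(-4.41) + 0.67·4.69 + (-1.87)·(-0.3) = (-0.0868) + 0.0717 + (-20.1537) + 3.1423 + 0.561 = -16.4655.
|u| = √(0.31² + 0.03² + 4.57² + 0.67² + (-1.87)²) = √(0.0961 + 0.0009 + 20.8849 + 0.4489 + 3.4969) = √24.9277, |v| = √((-0.28)² + 2.39² + (-4.41)² + 4.69² + (-0.3)²) = √(0.0784 + 5.7121 + 19.4481 + 21.9961 + 0.09) = √47.3247.
cos θ = (u·v)/(|u||v|) = -16.4655/(√24.9277·√47.3247) ≈ -0.479391
θ = arccos(-0.479391) ≈ 118.65°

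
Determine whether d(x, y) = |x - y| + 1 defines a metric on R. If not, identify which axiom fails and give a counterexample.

No. d fails identity of indiscernibles (specifically d(x,x) = 0): d(-3, -3) = |-3 - (-3)| + 1 = 0 + 1 = 1 ≠ 0.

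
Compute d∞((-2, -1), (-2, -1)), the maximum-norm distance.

max(|x_i - y_i|) = max(|-2 - (-2)|, |-1 - (-1)|) = max(0, 0) = 0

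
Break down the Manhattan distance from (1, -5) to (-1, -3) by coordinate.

Σ|x_i - y_i| = |1 - (-1)| + |-5 - (-3)| = 2 + 2 = 4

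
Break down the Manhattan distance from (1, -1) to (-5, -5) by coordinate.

Σ|x_i - y_i| = |1 - (-5)| + |-1 - (-5)| = 6 + 4 = 10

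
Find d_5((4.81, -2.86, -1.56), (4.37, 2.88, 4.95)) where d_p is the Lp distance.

(Σ|x_i - y_i|^5)^(1/5) = (|4.81 - 4.37|^5 + |-2.86 - 2.88|^5 + |-1.56 - 4.95|^5)^(1/5)
= (0.44^5 + 5.74^5 + 6.51^5)^(1/5) ≈ (0.0165 + 6231.0245 + 11692.4344)^(1/5) = (17923.4754)^(1/5) ≈ 7.0906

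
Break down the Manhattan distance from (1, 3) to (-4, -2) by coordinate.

Σ|x_i - y_i| = |1 - (-4)| + |3 - (-2)| = 5 + 5 = 10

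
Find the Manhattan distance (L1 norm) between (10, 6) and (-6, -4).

Σ|x_i - y_i| = |10 - (-6)| + |6 - (-4)| = 16 + 10 = 26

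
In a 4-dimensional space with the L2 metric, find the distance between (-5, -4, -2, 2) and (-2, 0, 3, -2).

(Σ|x_i - y_i|^2)^(1/2) = (|-5 - (-2)|^2 + |-4 - 0|^2 + |-2 - 3|^2 + |2 - (-2)|^2)^(1/2)
= (3^2 + 4^2 + 5^2 + 4^2)^(1/2) = (9 + 16 + 25 + 16)^(1/2) = (66)^(1/2) ≈ 8.124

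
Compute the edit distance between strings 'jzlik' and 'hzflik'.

Let D[i][j] be the edit distance between the first i characters of 'jzlik' and the first j characters of 'hzflik', with D[i][0] = i, D[0][j] = j, and D[i][j] = D[i-1][j-1] if the characters match, else 1 + min(D[i-1][j], D[i][j-1], D[i-1][j-1]). Filling the table (rows: prefixes of 'jzlik', columns: prefixes of 'hzflik'):
     ε  h  z  f  l  i  k
  ε  0  1  2  3  4  5  6
  j  1  1  2  3  4  5  6
  z  2  2  1  2  3  4  5
  l  3  3  2  2  2  3  4
  i  4  4  3  3  3  2  3
  k  5  5  4  4  4  3  2
The bottom-right entry gives D[5][6] = 2, so no sequence of fewer than 2 edits works. Backtracking through the table gives one optimal edit sequence (2 edits):
  jzlik → hzlik (sub j→h @1)
  hzlik → hzflik (ins f @3)
Edit distance = 2.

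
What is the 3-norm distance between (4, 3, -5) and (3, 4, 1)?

(Σ|x_i - y_i|^3)^(1/3) = (|4 - 3|^3 + |3 - 4|^3 + |-5 - 1|^3)^(1/3)
= (1^3 + 1^3 + 6^3)^(1/3) = (1 + 1 + 216)^(1/3) = (218)^(1/3) ≈ 6.0185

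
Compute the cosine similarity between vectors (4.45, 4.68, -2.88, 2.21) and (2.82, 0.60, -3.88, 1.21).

With u = (4.45, 4.68, -2.88, 2.21), v = (2.82, 0.60, -3.88, 1.21):
u·v = 4.45·2.82 + 4.68·0.6 + (-2.88)·(-3.88) + 2.21·1.21 = 12.549 + 2.808 + 11.1744 + 2.6741 = 29.2055.
|u| = √(4.45² + 4.68² + (-2.88)² + 2.21²) = √(19.8025 + 21.9024 + 8.2944 + 4.8841) = √54.8834, |v| = √(2.82² + 0.6² + (-3.88)² + 1.21²) = √(7.9524 + 0.36 + 15.0544 + 1.4641) = √24.8309.
cos θ = (u·v)/(|u||v|) = 29.2055/(√54.8834·√24.8309) ≈ 0.7911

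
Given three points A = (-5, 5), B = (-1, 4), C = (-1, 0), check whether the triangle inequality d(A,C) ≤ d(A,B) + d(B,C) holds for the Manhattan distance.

d(A,B) = 4 + 1 = 5, d(B,C) = 0 + 4 = 4, d(A,C) = 4 + 5 = 9.
d(A,C) = 9 ≤ 5 + 4 = 9. Triangle inequality is satisfied.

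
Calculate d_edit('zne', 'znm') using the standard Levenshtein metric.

Let D[i][j] be the edit distance between the first i characters of 'zne' and the first j characters of 'znm', with D[i][0] = i, D[0][j] = j, and D[i][j] = D[i-1][j-1] if the characters match, else 1 + min(D[i-1][j], D[i][j-1], D[i-1][j-1]). Filling the table (rows: prefixes of 'zne', columns: prefixes of 'znm'):
     ε  z  n  m
  ε  0  1  2  3
  z  1  0  1  2
  n  2  1  0  1
  e  3  2  1  1
The bottom-right entry gives D[3][3] = 1, so no sequence of fewer than 1 edit works. Backtracking through the table gives one optimal edit sequence (1 edit):
  zne → znm (sub e→m @3)
Edit distance = 1.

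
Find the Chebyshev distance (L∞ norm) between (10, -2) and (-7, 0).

max(|x_i - y_i|) = max(|10 - (-7)|, |-2 - 0|) = max(17, 2) = 17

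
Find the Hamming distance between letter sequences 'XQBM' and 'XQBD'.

Differing positions: 4. Hamming distance = 1.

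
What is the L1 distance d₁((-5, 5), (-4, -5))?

Σ|x_i - y_i| = |-5 - (-4)| + |5 - (-5)| = 1 + 10 = 11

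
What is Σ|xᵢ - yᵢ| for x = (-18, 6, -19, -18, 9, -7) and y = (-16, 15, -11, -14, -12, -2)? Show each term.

Σ|x_i - y_i| = |-18 - (-16)| + |6 - 15| + |-19 - (-11)| + |-18 - (-14)| + |9 - (-12)| + |-7 - (-2)| = 2 + 9 + 8 + 4 + 21 + 5 = 49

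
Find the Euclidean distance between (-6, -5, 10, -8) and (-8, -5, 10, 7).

√(Σ(x_i - y_i)²) = √((-6 - (-8))² + (-5 - (-5))² + (10 - 10)² + (-8 - 7)²)
= √(2² + 0² + 0² + (-15)²) = √(4 + 0 + 0 + 225) = √229 ≈ 15.1327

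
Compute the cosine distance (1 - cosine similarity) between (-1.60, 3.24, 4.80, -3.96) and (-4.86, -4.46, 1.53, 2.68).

With u = (-1.60, 3.24, 4.80, -3.96), v = (-4.86, -4.46, 1.53, 2.68):
u·v = (-1.6)·(-4.86) + 3.24·(-4.46) + 4.8·1.53 + (-3.96)·2.68 = 7.776 + (-14.4504) + 7.344 + (-10.6128) = -9.9432.
|u| = √((-1.6)² + 3.24² + 4.8² + (-3.96)²) = √(2.56 + 10.4976 + 23.04 + 15.6816) = √51.7792, |v| = √((-4.86)² + (-4.46)² + 1.53² + 2.68²) = √(23.6196 + 19.8916 + 2.3409 + 7.1824) = √53.0345.
cos θ = (u·v)/(|u||v|) = -9.9432/(√51.7792·√53.0345) ≈ -0.1897
Cosine distance = 1 - cos θ ≈ 1 - (-0.1897) = 1.1897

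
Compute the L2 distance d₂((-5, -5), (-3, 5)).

√(Σ(x_i - y_i)²) = √((-5 - (-3))² + (-5 - 5)²)
= √((-2)² + (-10)²) = √(4 + 100) = √104 ≈ 10.198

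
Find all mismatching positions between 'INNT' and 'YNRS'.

Differing positions: 1, 3, 4. Hamming distance = 3.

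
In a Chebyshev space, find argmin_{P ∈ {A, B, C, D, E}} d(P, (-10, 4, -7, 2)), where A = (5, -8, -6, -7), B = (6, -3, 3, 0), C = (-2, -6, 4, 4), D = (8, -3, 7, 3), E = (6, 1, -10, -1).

Distances: d(A) = 15, d(B) = 16, d(C) = 11, d(D) = 18, d(E) = 16. Nearest: C = (-2, -6, 4, 4) with distance 11.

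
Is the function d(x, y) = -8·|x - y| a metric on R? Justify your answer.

No. With c = -8 < 0, d fails non-negativity: d(7, 14) = -8·|7 - 14| = -8·7 = -56 < 0.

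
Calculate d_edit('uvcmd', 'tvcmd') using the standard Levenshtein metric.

Let D[i][j] be the edit distance between the first i characters of 'uvcmd' and the first j characters of 'tvcmd', with D[i][0] = i, D[0][j] = j, and D[i][j] = D[i-1][j-1] if the characters match, else 1 + min(D[i-1][j], D[i][j-1], D[i-1][j-1]). Filling the table (rows: prefixes of 'uvcmd', columns: prefixes of 'tvcmd'):
     ε  t  v  c  m  d
  ε  0  1  2  3  4  5
  u  1  1  2  3  4  5
  v  2  2  1  2  3  4
  c  3  3  2  1  2  3
  m  4  4  3  2  1  2
  d  5  5  4  3  2  1
The bottom-right entry gives D[5][5] = 1, so no sequence of fewer than 1 edit works. Backtracking through the table gives one optimal edit sequence (1 edit):
  uvcmd → tvcmd (sub u→t @1)
Edit distance = 1.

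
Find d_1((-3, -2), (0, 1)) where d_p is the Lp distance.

Σ|x_i - y_i| = |-3 - 0| + |-2 - 1| = 3 + 3 = 6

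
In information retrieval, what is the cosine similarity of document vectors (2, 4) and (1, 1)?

With u = (2, 4), v = (1, 1):
u·v = 2·1 + 4·1 = 2 + 4 = 6.
|u| = √(2² + 4²) = √20, |v| = √(1² + 1²) = √2, so |u||v| = √(20·2) = √40.
cos θ = (u·v)/(|u||v|) = 6/√40 ≈ 0.9487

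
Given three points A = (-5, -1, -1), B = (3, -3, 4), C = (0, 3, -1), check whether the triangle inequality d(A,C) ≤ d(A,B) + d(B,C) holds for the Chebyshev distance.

d(A,B) = max(8, 2, 5) = 8, d(B,C) = max(3, 6, 5) = 6, d(A,C) = max(5, 4, 0) = 5.
d(A,C) = 5 ≤ 8 + 6 = 14. Triangle inequality is satisfied.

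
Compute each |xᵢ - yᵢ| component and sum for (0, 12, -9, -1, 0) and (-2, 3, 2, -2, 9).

Σ|x_i - y_i| = |0 - (-2)| + |12 - 3| + |-9 - 2| + |-1 - (-2)| + |0 - 9| = 2 + 9 + 11 + 1 + 9 = 32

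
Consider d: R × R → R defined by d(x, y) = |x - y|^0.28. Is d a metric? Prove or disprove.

Yes. With 0 < p = 0.28 ≤ 1, d(x,y) = |x-y|^0.28 is a metric on R. Non-negativity and symmetry are immediate; |x-y|^0.28 = 0 ⟺ |x-y| = 0 ⟺ x = y. For the triangle inequality, the function t ↦ t^0.28 is subadditive on [0,∞) when p ≤ 1, so |x-z|^0.28 ≤ (|x-y| + |y-z|)^0.28 ≤ |x-y|^0.28 + |y-z|^0.28.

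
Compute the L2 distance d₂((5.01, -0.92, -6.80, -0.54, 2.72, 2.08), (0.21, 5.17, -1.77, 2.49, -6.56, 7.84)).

√(Σ(x_i - y_i)²) = √((5.01 - 0.21)² + (-0.92 - 5.17)² + (-6.8 - (-1.77))² + (-0.54 - 2.49)² + (2.72 - (-6.56))² + (2.08 - 7.84)²)
= √(4.8² + (-6.09)² + (-5.03)² + (-3.03)² + 9.28² + (-5.76)²) = √(23.04 + 37.0881 + 25.3009 + 9.1809 + 86.1184 + 33.1776) = √213.9059 ≈ 14.6255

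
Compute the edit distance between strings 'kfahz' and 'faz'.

Let D[i][j] be the edit distance between the first i characters of 'kfahz' and the first j characters of 'faz', with D[i][0] = i, D[0][j] = j, and D[i][j] = D[i-1][j-1] if the characters match, else 1 + min(D[i-1][j], D[i][j-1], D[i-1][j-1]). Filling the table (rows: prefixes of 'kfahz', columns: prefixes of 'faz'):
     ε  f  a  z
  ε  0  1  2  3
  k  1  1  2  3
  f  2  1  2  3
  a  3  2  1  2
  h  4  3  2  2
  z  5  4  3  2
The bottom-right entry gives D[5][3] = 2, so no sequence of fewer than 2 edits works. Backtracking through the table gives one optimal edit sequence (2 edits):
  kfahz → fahz (del k @1)
  fahz → faz (del h @3)
Edit distance = 2.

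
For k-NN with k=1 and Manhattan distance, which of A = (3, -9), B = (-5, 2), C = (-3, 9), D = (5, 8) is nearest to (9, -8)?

Distances: d(A) = 7, d(B) = 24, d(C) = 29, d(D) = 20. Nearest: A = (3, -9) with distance 7.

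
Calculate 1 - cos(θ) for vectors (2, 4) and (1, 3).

With u = (2, 4), v = (1, 3):
u·v = 2·1 + 4·3 = 2 + 12 = 14.
|u| = √(2² + 4²) = √20, |v| = √(1² + 3²) = √10, so |u||v| = √(20·10) = √200.
cos θ = (u·v)/(|u||v|) = 14/√200 ≈ 0.9899
Cosine distance = 1 - cos θ ≈ 1 - 0.9899 = 0.0101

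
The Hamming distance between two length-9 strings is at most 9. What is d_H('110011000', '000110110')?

Differing positions: 1, 2, 4, 6, 7, 8. Hamming distance = 6. The maximum possible Hamming distance for length-9 strings is 9, so d_H/9 = 6/9 ≈ 0.6667.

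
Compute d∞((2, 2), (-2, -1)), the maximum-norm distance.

max(|x_i - y_i|) = max(|2 - (-2)|, |2 - (-1)|) = max(4, 3) = 4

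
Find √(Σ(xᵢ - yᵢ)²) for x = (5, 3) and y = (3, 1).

√(Σ(x_i - y_i)²) = √((5 - 3)² + (3 - 1)²)
= √(2² + 2²) = √(4 + 4) = √8 ≈ 2.8284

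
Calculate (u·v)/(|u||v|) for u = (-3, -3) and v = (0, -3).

With u = (-3, -3), v = (0, -3):
u·v = (-3)·0 + (-3)·(-3) = 0 + 9 = 9.
|u| = √((-3)² + (-3)²) = √18, |v| = √(0² + (-3)²) = √9, so |u||v| = √(18·9) = √162.
cos θ = (u·v)/(|u||v|) = 9/√162 ≈ 0.7071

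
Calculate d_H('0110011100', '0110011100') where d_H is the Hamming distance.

Differing positions: none. Hamming distance = 0.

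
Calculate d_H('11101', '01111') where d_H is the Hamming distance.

Differing positions: 1, 4. Hamming distance = 2.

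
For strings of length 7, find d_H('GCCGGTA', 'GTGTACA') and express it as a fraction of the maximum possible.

Differing positions: 2, 3, 4, 5, 6. Hamming distance = 5. The maximum possible Hamming distance for length-7 strings is 7, so d_H/7 = 5/7 ≈ 0.7143.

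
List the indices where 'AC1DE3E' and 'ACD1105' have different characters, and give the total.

Differing positions: 3, 4, 5, 6, 7. Hamming distance = 5.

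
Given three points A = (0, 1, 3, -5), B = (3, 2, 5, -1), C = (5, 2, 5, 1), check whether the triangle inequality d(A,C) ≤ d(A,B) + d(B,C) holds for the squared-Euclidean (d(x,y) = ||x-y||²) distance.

d(A,B) = 3² + 1² + 2² + 4² = 30, d(B,C) = 2² + 0² + 0² + 2² = 8, d(A,C) = 5² + 1² + 2² + 6² = 66.
d(A,C) = 66 > 30 + 8 = 38. Triangle inequality is VIOLATED. (Squared-Euclidean is not a metric — this is a counterexample.)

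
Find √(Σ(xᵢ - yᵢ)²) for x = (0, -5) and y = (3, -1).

√(Σ(x_i - y_i)²) = √((0 - 3)² + (-5 - (-1))²)
= √((-3)² + (-4)²) = √(9 + 16) = √25 = 5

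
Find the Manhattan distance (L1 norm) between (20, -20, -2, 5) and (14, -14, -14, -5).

Σ|x_i - y_i| = |20 - 14| + |-20 - (-14)| + |-2 - (-14)| + |5 - (-5)| = 6 + 6 + 12 + 10 = 34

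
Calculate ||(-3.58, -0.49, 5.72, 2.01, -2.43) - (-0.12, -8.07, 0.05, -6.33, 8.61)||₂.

√(Σ(x_i - y_i)²) = √((-3.58 - (-0.12))² + (-0.49 - (-8.07))² + (5.72 - 0.05)² + (2.01 - (-6.33))² + (-2.43 - 8.61)²)
= √((-3.46)² + 7.58² + 5.67² + 8.34² + (-11.04)²) = √(11.9716 + 57.4564 + 32.1489 + 69.5556 + 121.8816) = √293.0141 ≈ 17.1177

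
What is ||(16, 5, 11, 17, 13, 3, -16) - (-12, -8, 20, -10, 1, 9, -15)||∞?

max(|x_i - y_i|) = max(|16 - (-12)|, |5 - (-8)|, |11 - 20|, |17 - (-10)|, |13 - 1|, |3 - 9|, |-16 - (-15)|) = max(28, 13, 9, 27, 12, 6, 1) = 28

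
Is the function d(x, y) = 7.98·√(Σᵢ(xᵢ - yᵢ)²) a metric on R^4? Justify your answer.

Yes. The L2 (Euclidean) norm induces a metric on R^4, and multiplying a metric by a positive constant 7.98 > 0 preserves all four axioms: non-negativity (7.98·||x-y|| ≥ 0), identity (7.98·||x-y|| = 0 ⟺ ||x-y|| = 0 ⟺ x = y), symmetry (||x-y|| = ||y-x||), and the triangle inequality (7.98·||x-z|| ≤ 7.98·||x-y|| + 7.98·||y-z||). So d is a metric.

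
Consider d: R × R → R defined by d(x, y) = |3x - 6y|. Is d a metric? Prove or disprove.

No. d fails symmetry: d(3, 8) = |3·3 - 6·8| = |-39| = 39, but d(8, 3) = |3·8 - 6·3| = |6| = 6. Since 39 ≠ 6, d(x,y) ≠ d(y,x) in general.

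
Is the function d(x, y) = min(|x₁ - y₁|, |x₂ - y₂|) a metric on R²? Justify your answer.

No. d fails identity of indiscernibles: take x = (-3, 0) and y = (-3, 3). Then d(x,y) = min(|-3 - (-3)|, |0 - 3|) = min(0, 3) = 0, yet x ≠ y.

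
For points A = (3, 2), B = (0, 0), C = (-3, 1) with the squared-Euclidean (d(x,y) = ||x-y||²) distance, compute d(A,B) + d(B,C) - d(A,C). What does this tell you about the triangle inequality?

d(A,B) = 3² + 2² = 13, d(B,C) = 3² + 1² = 10, d(A,C) = 6² + 1² = 37.
d(A,B) + d(B,C) - d(A,C) = 13 + 10 - 37 = 23 - 37 = -14. This is < 0, so the triangle inequality FAILS for these points (squared-Euclidean is not a metric).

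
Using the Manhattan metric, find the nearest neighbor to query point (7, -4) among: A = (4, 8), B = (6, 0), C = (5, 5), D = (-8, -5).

Distances: d(A) = 15, d(B) = 5, d(C) = 11, d(D) = 16. Nearest: B = (6, 0) with distance 5.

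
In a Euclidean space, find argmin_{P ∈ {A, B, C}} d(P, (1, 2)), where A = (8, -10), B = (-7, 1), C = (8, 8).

Distances: d(A) ≈ 13.8924, d(B) ≈ 8.0623, d(C) ≈ 9.2195. Nearest: B = (-7, 1) with distance 8.0623.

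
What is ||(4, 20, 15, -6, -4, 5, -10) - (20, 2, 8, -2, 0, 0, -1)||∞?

max(|x_i - y_i|) = max(|4 - 20|, |20 - 2|, |15 - 8|, |-6 - (-2)|, |-4 - 0|, |5 - 0|, |-10 - (-1)|) = max(16, 18, 7, 4, 4, 5, 9) = 18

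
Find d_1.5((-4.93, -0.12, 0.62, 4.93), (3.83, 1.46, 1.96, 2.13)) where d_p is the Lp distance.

(Σ|x_i - y_i|^1.5)^(1/1.5) = (|-4.93 - 3.83|^1.5 + |-0.12 - 1.46|^1.5 + |0.62 - 1.96|^1.5 + |4.93 - 2.13|^1.5)^(1/1.5)
= (8.76^1.5 + 1.58^1.5 + 1.34^1.5 + 2.8^1.5)^(1/1.5) ≈ (25.9272 + 1.986 + 1.5512 + 4.6853)^(1/1.5) = (34.1497)^(1/1.5) ≈ 10.5259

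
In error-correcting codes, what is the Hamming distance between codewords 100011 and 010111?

Differing positions: 1, 2, 4. Hamming distance = 3.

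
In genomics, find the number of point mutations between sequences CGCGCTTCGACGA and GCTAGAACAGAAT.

Differing positions: 1, 2, 3, 4, 5, 6, 7, 9, 10, 11, 12, 13. Hamming distance = 12.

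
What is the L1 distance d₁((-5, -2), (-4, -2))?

Σ|x_i - y_i| = |-5 - (-4)| + |-2 - (-2)| = 1 + 0 = 1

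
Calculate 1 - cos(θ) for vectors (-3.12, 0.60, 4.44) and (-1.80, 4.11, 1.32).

With u = (-3.12, 0.60, 4.44), v = (-1.80, 4.11, 1.32):
u·v = (-3.12)·(-1.8) + 0.6·4.11 + 4.44·1.32 = 5.616 + 2.466 + 5.8608 = 13.9428.
|u| = √((-3.12)² + 0.6² + 4.44²) = √(9.7344 + 0.36 + 19.7136) = √29.808, |v| = √((-1.8)² + 4.11² + 1.32²) = √(3.24 + 16.8921 + 1.7424) = √21.8745.
cos θ = (u·v)/(|u||v|) = 13.9428/(√29.808·√21.8745) ≈ 0.546
Cosine distance = 1 - cos θ ≈ 1 - 0.546 = 0.454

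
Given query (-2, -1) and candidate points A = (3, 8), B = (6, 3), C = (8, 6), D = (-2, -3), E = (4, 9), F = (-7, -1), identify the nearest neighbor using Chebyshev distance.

Distances: d(A) = 9, d(B) = 8, d(C) = 10, d(D) = 2, d(E) = 10, d(F) = 5. Nearest: D = (-2, -3) with distance 2.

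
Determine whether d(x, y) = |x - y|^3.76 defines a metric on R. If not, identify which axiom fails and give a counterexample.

No. d(x,y) = |x-y|^3.76 fails the triangle inequality since p = 3.76 > 1. Counterexample: x = 5, y = 13, z = 18. d(x,z) = |5 - 18|^3.76 = 13^3.76 ≈ 15432.1702, but d(x,y) + d(y,z) = 8^3.76 + 5^3.76 ≈ 2486.6711 + 424.744 = 2911.4151. Since 15432.1702 > 2911.4151, the triangle inequality is violated.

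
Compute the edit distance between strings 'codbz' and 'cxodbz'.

Let D[i][j] be the edit distance between the first i characters of 'codbz' and the first j characters of 'cxodbz', with D[i][0] = i, D[0][j] = j, and D[i][j] = D[i-1][j-1] if the characters match, else 1 + min(D[i-1][j], D[i][j-1], D[i-1][j-1]). Filling the table (rows: prefixes of 'codbz', columns: prefixes of 'cxodbz'):
     ε  c  x  o  d  b  z
  ε  0  1  2  3  4  5  6
  c  1  0  1  2  3  4  5
  o  2  1  1  1  2  3  4
  d  3  2  2  2  1  2  3
  b  4  3  3  3  2  1  2
  z  5  4  4  4  3  2  1
The bottom-right entry gives D[5][6] = 1, so no sequence of fewer than 1 edit works. Backtracking through the table gives one optimal edit sequence (1 edit):
  codbz → cxodbz (ins x @2)
Edit distance = 1.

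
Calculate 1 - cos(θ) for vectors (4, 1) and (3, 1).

With u = (4, 1), v = (3, 1):
u·v = 4·3 + 1·1 = 12 + 1 = 13.
|u| = √(4² + 1²) = √17, |v| = √(3² + 1²) = √10, so |u||v| = √(17·10) = √170.
cos θ = (u·v)/(|u||v|) = 13/√170 ≈ 0.9971
Cosine distance = 1 - cos θ ≈ 1 - 0.9971 = 0.0029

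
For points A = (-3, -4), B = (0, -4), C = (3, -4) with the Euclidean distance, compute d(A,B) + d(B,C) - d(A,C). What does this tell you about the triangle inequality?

d(A,B) = √(3² + 0²) = √9 = 3, d(B,C) = √(3² + 0²) = √9 = 3, d(A,C) = √(6² + 0²) = √36 = 6.
d(A,B) + d(B,C) - d(A,C) = 3 + 3 - 6 = 6 - 6 = 0. This is ≥ 0, so the triangle inequality holds for these points.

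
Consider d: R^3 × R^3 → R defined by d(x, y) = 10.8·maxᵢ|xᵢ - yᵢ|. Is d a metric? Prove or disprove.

Yes. The L∞ (Chebyshev) norm induces a metric on R^3, and multiplying a metric by a positive constant 10.8 > 0 preserves all four axioms: non-negativity (10.8·||x-y|| ≥ 0), identity (10.8·||x-y|| = 0 ⟺ ||x-y|| = 0 ⟺ x = y), symmetry (||x-y|| = ||y-x||), and the triangle inequality (10.8·||x-z|| ≤ 10.8·||x-y|| + 10.8·||y-z||). So d is a metric.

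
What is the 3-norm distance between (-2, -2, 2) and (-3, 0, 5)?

(Σ|x_i - y_i|^3)^(1/3) = (|-2 - (-3)|^3 + |-2 - 0|^3 + |2 - 5|^3)^(1/3)
= (1^3 + 2^3 + 3^3)^(1/3) = (1 + 8 + 27)^(1/3) = (36)^(1/3) ≈ 3.3019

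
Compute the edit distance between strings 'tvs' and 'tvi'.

Let D[i][j] be the edit distance between the first i characters of 'tvs' and the first j characters of 'tvi', with D[i][0] = i, D[0][j] = j, and D[i][j] = D[i-1][j-1] if the characters match, else 1 + min(D[i-1][j], D[i][j-1], D[i-1][j-1]). Filling the table (rows: prefixes of 'tvs', columns: prefixes of 'tvi'):
     ε  t  v  i
  ε  0  1  2  3
  t  1  0  1  2
  v  2  1  0  1
  s  3  2  1  1
The bottom-right entry gives D[3][3] = 1, so no sequence of fewer than 1 edit works. Backtracking through the table gives one optimal edit sequence (1 edit):
  tvs → tvi (sub s→i @3)
Edit distance = 1.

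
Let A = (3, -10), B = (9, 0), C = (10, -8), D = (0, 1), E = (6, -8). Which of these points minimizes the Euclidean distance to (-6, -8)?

Distances: d(A) ≈ 9.2195, d(B) = 17, d(C) = 16, d(D) ≈ 10.8167, d(E) = 12. Nearest: A = (3, -10) with distance 9.2195.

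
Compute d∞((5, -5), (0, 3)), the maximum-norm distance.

max(|x_i - y_i|) = max(|5 - 0|, |-5 - 3|) = max(5, 8) = 8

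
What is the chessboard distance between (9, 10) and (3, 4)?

max(|x_i - y_i|) = max(|9 - 3|, |10 - 4|) = max(6, 6) = 6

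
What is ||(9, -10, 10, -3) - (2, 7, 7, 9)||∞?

max(|x_i - y_i|) = max(|9 - 2|, |-10 - 7|, |10 - 7|, |-3 - 9|) = max(7, 17, 3, 12) = 17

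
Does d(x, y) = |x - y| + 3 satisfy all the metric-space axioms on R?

No. d fails identity of indiscernibles (specifically d(x,x) = 0): d(2, 2) = |2 - 2| + 3 = 0 + 3 = 3 ≠ 0.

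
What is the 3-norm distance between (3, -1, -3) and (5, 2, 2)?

(Σ|x_i - y_i|^3)^(1/3) = (|3 - 5|^3 + |-1 - 2|^3 + |-3 - 2|^3)^(1/3)
= (2^3 + 3^3 + 5^3)^(1/3) = (8 + 27 + 125)^(1/3) = (160)^(1/3) ≈ 5.4288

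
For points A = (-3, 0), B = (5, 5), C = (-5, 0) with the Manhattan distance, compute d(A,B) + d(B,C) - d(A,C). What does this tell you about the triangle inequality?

d(A,B) = 8 + 5 = 13, d(B,C) = 10 + 5 = 15, d(A,C) = 2 + 0 = 2.
d(A,B) + d(B,C) - d(A,C) = 13 + 15 - 2 = 28 - 2 = 26. This is ≥ 0, so the triangle inequality holds for these points.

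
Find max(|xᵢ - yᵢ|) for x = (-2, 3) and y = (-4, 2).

max(|x_i - y_i|) = max(|-2 - (-4)|, |3 - 2|) = max(2, 1) = 2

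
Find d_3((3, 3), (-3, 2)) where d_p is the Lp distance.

(Σ|x_i - y_i|^3)^(1/3) = (|3 - (-3)|^3 + |3 - 2|^3)^(1/3)
= (6^3 + 1^3)^(1/3) = (216 + 1)^(1/3) = (217)^(1/3) ≈ 6.0092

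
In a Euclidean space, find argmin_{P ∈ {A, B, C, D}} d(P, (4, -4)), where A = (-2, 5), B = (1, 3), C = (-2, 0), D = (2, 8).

Distances: d(A) ≈ 10.8167, d(B) ≈ 7.6158, d(C) ≈ 7.2111, d(D) ≈ 12.1655. Nearest: C = (-2, 0) with distance 7.2111.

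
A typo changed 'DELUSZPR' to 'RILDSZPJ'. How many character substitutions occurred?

Differing positions: 1, 2, 4, 8. Hamming distance = 4.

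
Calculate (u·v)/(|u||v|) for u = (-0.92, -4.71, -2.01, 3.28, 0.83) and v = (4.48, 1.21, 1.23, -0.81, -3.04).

With u = (-0.92, -4.71, -2.01, 3.28, 0.83), v = (4.48, 1.21, 1.23, -0.81, -3.04):
u·v = (-0.92)·4.48 + (-4.71)·1.21 + (-2.01)·1.23 + 3.28·(-0.81) + 0.83·(-3.04) = (-4.1216) + (-5.6991) + (-2.4723) + (-2.6568) + (-2.5232) = -17.473.
|u| = √((-0.92)² + (-4.71)² + (-2.01)² + 3.28² + 0.83²) = √(0.8464 + 22.1841 + 4.0401 + 10.7584 + 0.6889) = √38.5179, |v| = √(4.48² + 1.21² + 1.23² + (-0.81)² + (-3.04)²) = √(20.0704 + 1.4641 + 1.5129 + 0.6561 + 9.2416) = √32.9451.
cos θ = (u·v)/(|u||v|) = -17.473/(√38.5179·√32.9451) ≈ -0.4905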